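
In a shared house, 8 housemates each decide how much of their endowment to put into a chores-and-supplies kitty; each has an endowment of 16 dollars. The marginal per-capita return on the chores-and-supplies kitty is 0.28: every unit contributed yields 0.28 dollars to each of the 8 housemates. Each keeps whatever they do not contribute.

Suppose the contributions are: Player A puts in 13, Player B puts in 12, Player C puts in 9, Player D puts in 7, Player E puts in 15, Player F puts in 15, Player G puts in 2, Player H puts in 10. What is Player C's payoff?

Total contributed: 13 + 12 + 9 + 7 + 15 + 15 + 2 + 10 = 83.
Each receives 0.28 × 83 = 23.24 from the chores-and-supplies kitty.
Player C keeps 16 − 9 = 7, so Player C's payoff is 7 + 23.24 = 30.24.

30.24 dollars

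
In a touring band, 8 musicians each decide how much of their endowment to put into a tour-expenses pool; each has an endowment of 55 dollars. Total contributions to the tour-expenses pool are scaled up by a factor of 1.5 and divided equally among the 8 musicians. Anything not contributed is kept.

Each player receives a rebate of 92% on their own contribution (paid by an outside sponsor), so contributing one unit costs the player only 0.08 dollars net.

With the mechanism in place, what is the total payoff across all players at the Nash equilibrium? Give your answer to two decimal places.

1064.80 dollars

Under the mechanism each unit contributed yields (1.5/8) / 0.08 = 2.3438 back to its contributor per unit of net cost, which exceeds 1, making full contribution the dominant choice for everyone.
At the Nash equilibrium everyone contributes 55. Group total payoff = 8 × (55 × 0.92 + 1.5 × 55) = 1064.80.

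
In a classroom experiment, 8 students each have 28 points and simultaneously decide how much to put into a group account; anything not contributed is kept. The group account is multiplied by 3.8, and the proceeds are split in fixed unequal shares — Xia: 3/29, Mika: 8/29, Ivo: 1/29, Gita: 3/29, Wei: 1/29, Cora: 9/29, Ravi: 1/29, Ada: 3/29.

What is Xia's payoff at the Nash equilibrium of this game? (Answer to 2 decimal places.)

50.01 points

A player with share s gets back 3.8·s per unit contributed, so full contribution is dominant for anyone with s > 1/3.8 = 0.2632 and zero contribution is dominant for anyone below.
Mika and Cora are above the threshold, contributing 28 each; the remaining 6 contribute 0. Total contributed: 56.
Xia keeps 28 and receives 3.8 × 56 × 3/29 = 22.01 from the group account, for a payoff of 50.01.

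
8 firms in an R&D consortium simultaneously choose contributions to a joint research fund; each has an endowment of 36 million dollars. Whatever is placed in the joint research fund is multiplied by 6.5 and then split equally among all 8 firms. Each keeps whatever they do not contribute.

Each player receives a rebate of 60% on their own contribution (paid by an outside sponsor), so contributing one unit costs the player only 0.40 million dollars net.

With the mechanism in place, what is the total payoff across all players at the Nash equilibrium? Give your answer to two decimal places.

The effective private return per unit is now (6.5/8) / 0.40 = 2.0313 > 1, so every player's dominant strategy flips to full contribution.
So the Nash equilibrium is full contribution by all 8; the group earns 8 × (36 × 0.60 + 6.5 × 36) = 2044.80.

2044.80 million dollars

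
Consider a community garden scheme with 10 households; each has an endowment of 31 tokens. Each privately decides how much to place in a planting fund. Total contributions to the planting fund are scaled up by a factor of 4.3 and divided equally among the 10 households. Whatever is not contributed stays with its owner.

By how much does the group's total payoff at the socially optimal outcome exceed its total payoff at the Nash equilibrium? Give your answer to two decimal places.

Each contributed unit returns 4.3/10 = 0.4300 to its contributor — below 1 — so contributing 0 is dominant for every player. At the Nash equilibrium everyone keeps their 31, and the group total is 10 × 31 = 310.
Each contributed unit returns 4.300 to the group as a whole (0.4300 to each of 10 players), which exceeds 1, so the social optimum is full contribution: group total = 4.300 × 310 = 1333.00.
Efficiency loss = 1333.00 − 310 = 1023.00.

1023.00 tokens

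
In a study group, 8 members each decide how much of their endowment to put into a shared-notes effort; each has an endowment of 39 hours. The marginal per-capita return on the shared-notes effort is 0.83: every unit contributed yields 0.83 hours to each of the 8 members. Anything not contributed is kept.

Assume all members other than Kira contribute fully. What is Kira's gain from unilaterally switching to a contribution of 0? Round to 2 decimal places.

Switching from a contribution of 39 to 0 lets Kira keep an extra 39 hours, but lowers the shared-notes effort by 39, which costs Kira their own share of that drop: 0.83 × 39 = 32.37.
Net gain = 39 − 32.37 = 6.63. The private return per contributed unit (0.83) is below 1, so free-riding is indeed the best response regardless of what the others do.

6.63 hours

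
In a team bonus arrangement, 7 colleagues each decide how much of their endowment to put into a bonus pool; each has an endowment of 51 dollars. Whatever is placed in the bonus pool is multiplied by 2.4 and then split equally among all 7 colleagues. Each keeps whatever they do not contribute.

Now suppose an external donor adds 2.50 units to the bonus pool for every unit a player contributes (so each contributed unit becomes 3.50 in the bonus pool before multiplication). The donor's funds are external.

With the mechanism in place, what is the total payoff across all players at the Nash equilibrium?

The effective private return per unit is now 2.4 × 3.50 / 7 = 1.2000 > 1, so every player's dominant strategy flips to full contribution.
At the Nash equilibrium everyone contributes 51. Group total payoff = 2.4 × 3.50 × 357 = 2998.80.

2998.80 dollars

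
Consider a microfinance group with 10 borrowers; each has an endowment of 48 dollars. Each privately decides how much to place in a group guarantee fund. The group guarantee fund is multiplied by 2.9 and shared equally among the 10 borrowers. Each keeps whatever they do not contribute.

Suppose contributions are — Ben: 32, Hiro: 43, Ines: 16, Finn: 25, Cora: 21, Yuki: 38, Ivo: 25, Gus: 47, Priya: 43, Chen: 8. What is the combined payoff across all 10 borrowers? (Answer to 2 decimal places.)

1046.20 dollars

Total contributed: 32 + 43 + 16 + 25 + 21 + 38 + 25 + 47 + 43 + 8 = 298; total kept: 10 × 48 − 298 = 182.
The group guarantee fund pays out 2.9 × 298 = 864.20 in aggregate.
Group total = 182 + 864.20 = 1046.20.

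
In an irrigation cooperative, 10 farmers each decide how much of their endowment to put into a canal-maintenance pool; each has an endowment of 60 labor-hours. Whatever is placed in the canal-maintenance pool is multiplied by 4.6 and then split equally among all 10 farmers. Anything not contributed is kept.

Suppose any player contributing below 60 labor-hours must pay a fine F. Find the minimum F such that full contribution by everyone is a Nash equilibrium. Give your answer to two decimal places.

32.40 labor-hours

Given the others contribute fully, the best deviation is to contribute 0 (any partial contribution still incurs the fine and gives up units whose private return 0.4600 is below 1).
Deviating from 60 to 0 saves 60 labor-hours but forfeits the deviator's share of the drop in the canal-maintenance pool: 4.6/10 × 60 = 27.60.
So the deviation gain is 60 − 27.60 = 32.40, and the fine must be at least 32.40 labor-hours to wipe it out.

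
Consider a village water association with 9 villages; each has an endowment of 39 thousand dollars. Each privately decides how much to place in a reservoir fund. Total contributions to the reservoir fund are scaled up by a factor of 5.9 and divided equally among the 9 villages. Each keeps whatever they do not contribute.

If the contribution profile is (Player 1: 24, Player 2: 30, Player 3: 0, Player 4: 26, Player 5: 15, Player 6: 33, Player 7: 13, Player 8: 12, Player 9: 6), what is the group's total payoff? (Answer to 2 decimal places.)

1130.10 thousand dollars

Total contributed: 24 + 30 + 0 + 26 + 15 + 33 + 13 + 12 + 6 = 159; total kept: 9 × 39 − 159 = 192.
The reservoir fund pays out 5.9 × 159 = 938.10 in aggregate.
Group total = 192 + 938.10 = 1130.10.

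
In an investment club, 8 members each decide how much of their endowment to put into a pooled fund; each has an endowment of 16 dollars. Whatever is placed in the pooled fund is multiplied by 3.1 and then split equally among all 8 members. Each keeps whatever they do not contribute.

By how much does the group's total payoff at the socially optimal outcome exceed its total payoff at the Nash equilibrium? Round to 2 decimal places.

Each contributed unit returns 3.1/8 = 0.3875 to its contributor — below 1 — so contributing 0 is dominant for every player. At the Nash equilibrium everyone keeps their 16, and the group total is 8 × 16 = 128.
Each contributed unit returns 3.100 to the group as a whole (0.3875 to each of 8 players), which exceeds 1, so the social optimum is full contribution: group total = 3.100 × 128 = 396.80.
Efficiency loss = 396.80 − 128 = 268.80.

268.80 dollars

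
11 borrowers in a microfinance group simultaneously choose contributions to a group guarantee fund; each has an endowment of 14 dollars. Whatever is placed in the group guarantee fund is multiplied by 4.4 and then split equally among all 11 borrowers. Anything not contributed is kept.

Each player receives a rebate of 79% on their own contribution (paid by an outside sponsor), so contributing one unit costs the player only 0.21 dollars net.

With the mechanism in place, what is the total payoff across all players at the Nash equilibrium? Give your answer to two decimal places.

With the mechanism, a contributed unit returns (4.4/11) / 0.21 = 1.9048 per unit of net cost to the contributor — now above 1 — so contributing fully is weakly dominant for every player.
So the Nash equilibrium is full contribution by all 11; the group earns 11 × (14 × 0.79 + 4.4 × 14) = 799.26.

799.26 dollars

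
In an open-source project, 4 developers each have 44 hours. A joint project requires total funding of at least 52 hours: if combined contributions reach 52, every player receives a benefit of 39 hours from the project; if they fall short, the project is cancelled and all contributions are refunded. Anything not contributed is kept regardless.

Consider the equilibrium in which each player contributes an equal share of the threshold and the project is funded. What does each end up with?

Equal share of the threshold: 52/4 = 13.
At this profile no one gains by cutting their contribution: any cut drops the total below 52, the project is cancelled, contributions are refunded, and the deviator ends with 44, which is less than 44 − 13 + 39 = 70. Contributing more than 13 just wastes the excess. So contributing exactly 13 is a best response.
Each player's payoff: 44 − 13 + 39 = 70.

70 hours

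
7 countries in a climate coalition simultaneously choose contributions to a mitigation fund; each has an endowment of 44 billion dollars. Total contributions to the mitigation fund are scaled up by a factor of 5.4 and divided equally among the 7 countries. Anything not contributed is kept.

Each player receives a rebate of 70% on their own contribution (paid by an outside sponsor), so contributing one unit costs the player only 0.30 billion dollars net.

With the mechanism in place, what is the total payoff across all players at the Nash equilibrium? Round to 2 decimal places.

1878.80 billion dollars

With the mechanism, a contributed unit returns (5.4/7) / 0.30 = 2.5714 per unit of net cost to the contributor — now above 1 — so contributing fully is weakly dominant for every player.
So the Nash equilibrium is full contribution by all 7; the group earns 7 × (44 × 0.70 + 5.4 × 44) = 1878.80.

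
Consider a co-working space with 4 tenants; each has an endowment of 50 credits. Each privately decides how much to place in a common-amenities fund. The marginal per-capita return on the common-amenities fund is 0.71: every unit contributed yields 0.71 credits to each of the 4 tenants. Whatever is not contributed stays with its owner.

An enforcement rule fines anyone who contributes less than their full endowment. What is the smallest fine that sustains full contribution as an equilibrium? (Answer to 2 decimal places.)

Given the others contribute fully, the best deviation is to contribute 0 (any partial contribution still incurs the fine and gives up units whose private return 0.71 is below 1).
Deviating from 50 to 0 saves 50 credits but forfeits the deviator's share of the drop in the common-amenities fund: 0.71 × 50 = 35.50.
So the deviation gain is 50 − 35.50 = 14.50, and the fine must be at least 14.50 credits to wipe it out.

14.50 credits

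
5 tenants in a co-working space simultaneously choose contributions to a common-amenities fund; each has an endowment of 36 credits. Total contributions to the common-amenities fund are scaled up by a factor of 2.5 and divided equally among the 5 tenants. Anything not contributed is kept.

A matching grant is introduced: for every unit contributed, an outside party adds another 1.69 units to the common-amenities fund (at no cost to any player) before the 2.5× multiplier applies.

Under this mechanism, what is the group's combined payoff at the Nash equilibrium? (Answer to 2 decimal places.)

1210.50 credits

The effective private return per unit is now 2.5 × 2.69 / 5 = 1.3450 > 1, so every player's dominant strategy flips to full contribution.
At the Nash equilibrium everyone contributes 36. Group total payoff = 2.5 × 2.69 × 180 = 1210.50.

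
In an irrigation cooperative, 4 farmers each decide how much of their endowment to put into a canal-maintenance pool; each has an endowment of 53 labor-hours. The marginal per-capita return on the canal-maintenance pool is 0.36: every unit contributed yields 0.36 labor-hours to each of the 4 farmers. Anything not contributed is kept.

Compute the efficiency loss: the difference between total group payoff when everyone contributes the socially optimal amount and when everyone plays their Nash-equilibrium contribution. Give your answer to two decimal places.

The private return per contributed unit is 0.36 < 1, so contributing 0 is dominant for every player. At the Nash equilibrium everyone keeps their 53, and the group total is 4 × 53 = 212.
Each contributed unit returns 1.440 to the group as a whole (0.36 to each of 4 players), which exceeds 1, so the social optimum is full contribution: group total = 1.440 × 212 = 305.28.
Efficiency loss = 305.28 − 212 = 93.28.

93.28 labor-hours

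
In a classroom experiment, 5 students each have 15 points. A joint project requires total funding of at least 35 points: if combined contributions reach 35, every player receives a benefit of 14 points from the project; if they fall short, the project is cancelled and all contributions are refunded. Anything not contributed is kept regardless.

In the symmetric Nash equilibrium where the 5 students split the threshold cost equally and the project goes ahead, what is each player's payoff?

Equal share of the threshold: 35/5 = 7.
At this profile no one gains by cutting their contribution: any cut drops the total below 35, the project is cancelled, contributions are refunded, and the deviator ends with 15, which is less than 15 − 7 + 14 = 22. Contributing more than 7 just wastes the excess. So contributing exactly 7 is a best response.
Each player's payoff: 15 − 7 + 14 = 22.

22 points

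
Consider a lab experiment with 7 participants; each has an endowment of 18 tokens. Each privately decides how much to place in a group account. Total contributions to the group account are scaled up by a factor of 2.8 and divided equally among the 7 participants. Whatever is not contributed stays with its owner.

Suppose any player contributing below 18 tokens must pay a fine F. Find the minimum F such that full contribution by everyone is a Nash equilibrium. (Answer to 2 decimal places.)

10.80 tokens

Given the others contribute fully, the best deviation is to contribute 0 (any partial contribution still incurs the fine and gives up units whose private return 0.4000 is below 1).
Deviating from 18 to 0 saves 18 tokens but forfeits the deviator's share of the drop in the group account: 2.8/7 × 18 = 7.20.
So the deviation gain is 18 − 7.20 = 10.80, and the fine must be at least 10.80 tokens to wipe it out.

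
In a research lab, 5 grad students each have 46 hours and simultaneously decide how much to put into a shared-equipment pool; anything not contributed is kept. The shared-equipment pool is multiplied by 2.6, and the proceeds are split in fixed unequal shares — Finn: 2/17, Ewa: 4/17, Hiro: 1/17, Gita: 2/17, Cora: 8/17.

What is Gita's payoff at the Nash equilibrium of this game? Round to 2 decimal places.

A player with share s gets back 2.6·s per unit contributed, so full contribution is dominant for anyone with s > 1/2.6 = 0.3846 and zero contribution is dominant for anyone below.
Only Cora (8/17) clears that bar, contributing 46; the remaining 4 contribute 0. Total contributed: 46.
Gita keeps 46 and receives 2.6 × 46 × 2/17 = 14.07 from the shared-equipment pool, for a payoff of 60.07.

60.07 hours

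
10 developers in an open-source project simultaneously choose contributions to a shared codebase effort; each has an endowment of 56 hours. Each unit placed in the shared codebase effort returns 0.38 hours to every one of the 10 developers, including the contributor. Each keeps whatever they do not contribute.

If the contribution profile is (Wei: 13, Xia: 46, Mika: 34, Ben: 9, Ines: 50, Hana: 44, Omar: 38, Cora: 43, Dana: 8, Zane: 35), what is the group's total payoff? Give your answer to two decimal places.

Total contributed: 13 + 46 + 34 + 9 + 50 + 44 + 38 + 43 + 8 + 35 = 320; total kept: 10 × 56 − 320 = 240.
The shared codebase effort pays out 0.38 × 10 × 320 = 1216.00 in aggregate.
Group total = 240 + 1216.00 = 1456.00.

1456.00 hours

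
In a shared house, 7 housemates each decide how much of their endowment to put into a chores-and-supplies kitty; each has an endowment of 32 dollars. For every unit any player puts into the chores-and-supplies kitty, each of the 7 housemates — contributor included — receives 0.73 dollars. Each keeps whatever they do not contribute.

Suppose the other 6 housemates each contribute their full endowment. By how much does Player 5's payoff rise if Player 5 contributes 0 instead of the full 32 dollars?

Switching from a contribution of 32 to 0 lets Player 5 keep an extra 32 dollars, but lowers the chores-and-supplies kitty by 32, which costs Player 5 their own share of that drop: 0.73 × 32 = 23.36.
Net gain = 32 − 23.36 = 8.64. The private return per contributed unit (0.73) is below 1, so free-riding is indeed the best response regardless of what the others do.

8.64 dollars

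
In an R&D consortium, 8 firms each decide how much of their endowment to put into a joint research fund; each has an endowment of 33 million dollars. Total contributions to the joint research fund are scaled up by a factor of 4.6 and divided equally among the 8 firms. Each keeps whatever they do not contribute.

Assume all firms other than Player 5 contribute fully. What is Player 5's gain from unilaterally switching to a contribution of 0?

Switching from a contribution of 33 to 0 lets Player 5 keep an extra 33 million dollars, but lowers the joint research fund by 33, which costs Player 5 their own share of that drop: 4.6/8 × 33 = 18.97.
Net gain = 33 − 18.97 = 14.03. The private return per contributed unit (0.5750) is below 1, so free-riding is indeed the best response regardless of what the others do.

14.03 million dollars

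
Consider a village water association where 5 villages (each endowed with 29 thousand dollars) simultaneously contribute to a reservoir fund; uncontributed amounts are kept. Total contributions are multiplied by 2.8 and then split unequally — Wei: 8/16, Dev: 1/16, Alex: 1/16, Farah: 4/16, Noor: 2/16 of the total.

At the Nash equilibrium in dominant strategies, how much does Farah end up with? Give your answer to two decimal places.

49.30 thousand dollars

A player with share s gets back 2.8·s per unit contributed, so full contribution is dominant for anyone with s > 1/2.8 = 0.3571 and zero contribution is dominant for anyone below.
The only share above 0.3571 is Wei's 8/16, contributing 29; the remaining 4 contribute 0. Total contributed: 29.
Farah keeps 29 and receives 2.8 × 29 × 4/16 = 20.30 from the reservoir fund, for a payoff of 49.30.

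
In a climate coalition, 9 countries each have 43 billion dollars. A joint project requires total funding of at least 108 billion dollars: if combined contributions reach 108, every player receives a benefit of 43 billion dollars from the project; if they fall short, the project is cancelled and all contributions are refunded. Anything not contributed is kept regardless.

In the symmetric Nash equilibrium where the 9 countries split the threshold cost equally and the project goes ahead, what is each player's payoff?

74 billion dollars

Equal share of the threshold: 108/9 = 12.
At this profile no one gains by cutting their contribution: any cut drops the total below 108, the project is cancelled, contributions are refunded, and the deviator ends with 43, which is less than 43 − 12 + 43 = 74. Contributing more than 12 just wastes the excess. So contributing exactly 12 is a best response.
Each player's payoff: 43 − 12 + 43 = 74.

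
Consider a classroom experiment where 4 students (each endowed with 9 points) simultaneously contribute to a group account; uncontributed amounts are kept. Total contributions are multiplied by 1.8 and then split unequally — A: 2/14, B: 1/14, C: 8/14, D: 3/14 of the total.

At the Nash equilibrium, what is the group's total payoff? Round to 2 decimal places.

43.20 points

For player j, contributing a unit is worthwhile iff 1.8 × (j's share) ≥ 1, i.e. iff j's share is at least 0.5556.
Only C (8/14) clears that bar, contributing 9; the remaining 3 contribute 0. Total contributed: 9.
The group account pays out 1.8 × 9 = 16.20 in total (split across the unequal shares, but the aggregate is all that matters for the group sum).
The 3 free-riders keep 9 each, adding 27. Group total = 27 + 16.20 = 43.20.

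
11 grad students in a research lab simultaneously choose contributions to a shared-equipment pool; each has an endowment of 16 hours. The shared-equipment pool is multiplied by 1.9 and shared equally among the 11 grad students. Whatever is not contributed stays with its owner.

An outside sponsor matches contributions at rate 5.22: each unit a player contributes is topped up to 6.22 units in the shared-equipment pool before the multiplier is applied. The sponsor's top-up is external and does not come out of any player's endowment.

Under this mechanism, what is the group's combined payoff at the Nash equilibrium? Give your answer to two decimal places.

The effective private return per unit is now 1.9 × 6.22 / 11 = 1.0744 > 1, so every player's dominant strategy flips to full contribution.
At the Nash equilibrium everyone contributes 16. Group total payoff = 1.9 × 6.22 × 176 = 2079.97.

2079.97 hours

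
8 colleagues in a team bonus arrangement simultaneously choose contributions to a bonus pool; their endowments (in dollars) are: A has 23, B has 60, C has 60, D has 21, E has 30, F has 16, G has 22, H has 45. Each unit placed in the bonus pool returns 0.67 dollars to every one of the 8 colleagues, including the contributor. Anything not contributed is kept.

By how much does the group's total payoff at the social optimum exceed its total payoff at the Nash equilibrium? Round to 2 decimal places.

1207.72 dollars

The private return per contributed unit is 0.67 < 1 for everyone, so the Nash equilibrium is zero contribution and the group total is Σ E_j = 23 + 60 + 60 + 21 + 30 + 16 + 22 + 45 = 277.
Each contributed unit returns 5.360 to the group, so the social optimum is full contribution by everyone: group total = 5.360 × 277 = 1484.72.
Efficiency loss = (5.360 − 1) × 277 = 1207.72.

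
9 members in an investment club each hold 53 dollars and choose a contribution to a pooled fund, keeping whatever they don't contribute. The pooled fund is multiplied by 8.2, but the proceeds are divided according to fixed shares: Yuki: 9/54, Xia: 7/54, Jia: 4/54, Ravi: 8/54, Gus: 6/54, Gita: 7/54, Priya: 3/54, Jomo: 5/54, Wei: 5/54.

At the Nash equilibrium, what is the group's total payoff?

2003.40 dollars

For player j, contributing a unit is worthwhile iff 8.2 × (j's share) ≥ 1, i.e. iff j's share is at least 0.1220.
Yuki, Xia, Ravi and Gita clear that bar, contributing 53 each; the remaining 5 contribute 0. Total contributed: 212.
The pooled fund pays out 8.2 × 212 = 1738.40 in total (split across the unequal shares, but the aggregate is all that matters for the group sum).
The 5 free-riders keep 53 each, adding 265. Group total = 265 + 1738.40 = 2003.40.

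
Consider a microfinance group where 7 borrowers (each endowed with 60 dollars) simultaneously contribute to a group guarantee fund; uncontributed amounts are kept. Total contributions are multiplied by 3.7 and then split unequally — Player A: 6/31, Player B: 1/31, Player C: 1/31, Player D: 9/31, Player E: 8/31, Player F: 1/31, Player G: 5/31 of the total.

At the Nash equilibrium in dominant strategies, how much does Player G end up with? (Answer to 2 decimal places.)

95.81 dollars

Player j's private return per contributed unit is 3.7 × (j's share). Contributing is weakly dominant for j when that share is at least 1/3.7 = 0.2703, and contributing 0 is dominant otherwise.
Only Player D (9/31) clears that bar, contributing 60; the remaining 6 contribute 0. Total contributed: 60.
Player G keeps 60 and receives 3.7 × 60 × 5/31 = 35.81 from the group guarantee fund, for a payoff of 95.81.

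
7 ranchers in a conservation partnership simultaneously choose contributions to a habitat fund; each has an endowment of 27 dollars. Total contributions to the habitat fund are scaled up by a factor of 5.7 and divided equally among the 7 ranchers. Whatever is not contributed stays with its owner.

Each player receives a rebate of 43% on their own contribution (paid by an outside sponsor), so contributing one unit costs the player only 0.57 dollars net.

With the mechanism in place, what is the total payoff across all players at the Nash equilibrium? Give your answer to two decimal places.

1158.57 dollars

With the mechanism, a contributed unit returns (5.7/7) / 0.57 = 1.4286 per unit of net cost to the contributor — now above 1 — so contributing fully is weakly dominant for every player.
At the Nash equilibrium everyone contributes 27. Group total payoff = 7 × (27 × 0.43 + 5.7 × 27) = 1158.57.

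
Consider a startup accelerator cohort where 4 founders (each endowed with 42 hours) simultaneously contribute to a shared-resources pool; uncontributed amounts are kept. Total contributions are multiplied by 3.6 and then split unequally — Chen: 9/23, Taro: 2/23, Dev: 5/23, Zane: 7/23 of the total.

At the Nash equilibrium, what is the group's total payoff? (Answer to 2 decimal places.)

Each unit j contributes comes back to j as 3.6 × (j's share), so j prefers to contribute only if that share exceeds 1/3.6 = 0.2778; otherwise keeping the unit dominates.
The shares above 0.2778 belong to Chen and Zane, contributing 42 each; the remaining 2 contribute 0. Total contributed: 84.
The shared-resources pool pays out 3.6 × 84 = 302.40 in total (split across the unequal shares, but the aggregate is all that matters for the group sum).
The 2 free-riders keep 42 each, adding 84. Group total = 84 + 302.40 = 386.40.

386.40 hours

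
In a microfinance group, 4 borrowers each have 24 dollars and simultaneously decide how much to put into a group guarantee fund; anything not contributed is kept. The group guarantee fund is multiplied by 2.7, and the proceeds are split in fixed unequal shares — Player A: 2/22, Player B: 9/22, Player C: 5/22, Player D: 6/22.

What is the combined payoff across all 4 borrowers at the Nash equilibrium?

136.80 dollars

Each unit j contributes comes back to j as 2.7 × (j's share), so j prefers to contribute only if that share exceeds 1/2.7 = 0.3704; otherwise keeping the unit dominates.
The only share above 0.3704 is Player B's 9/22, contributing 24; the remaining 3 contribute 0. Total contributed: 24.
The group guarantee fund pays out 2.7 × 24 = 64.80 in total (split across the unequal shares, but the aggregate is all that matters for the group sum).
The 3 free-riders keep 24 each, adding 72. Group total = 72 + 64.80 = 136.80.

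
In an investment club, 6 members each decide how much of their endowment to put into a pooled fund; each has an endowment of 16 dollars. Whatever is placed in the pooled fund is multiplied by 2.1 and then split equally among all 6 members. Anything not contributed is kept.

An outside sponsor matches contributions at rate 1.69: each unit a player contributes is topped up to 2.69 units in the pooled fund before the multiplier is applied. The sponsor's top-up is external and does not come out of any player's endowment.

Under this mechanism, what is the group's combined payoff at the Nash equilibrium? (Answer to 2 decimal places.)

Even with the mechanism, each unit contributed returns only 2.1 × 2.69 / 6 = 0.9415 per unit of net cost, so contributing nothing is still dominant.
At the Nash equilibrium no one contributes; group total payoff = 6 × 16 = 96.

96.00 dollars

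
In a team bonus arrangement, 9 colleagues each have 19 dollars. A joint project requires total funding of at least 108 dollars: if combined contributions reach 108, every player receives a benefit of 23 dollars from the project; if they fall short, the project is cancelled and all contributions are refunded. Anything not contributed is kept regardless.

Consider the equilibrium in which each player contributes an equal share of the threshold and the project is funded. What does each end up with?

30 dollars

Equal share of the threshold: 108/9 = 12.
At this profile no one gains by cutting their contribution: any cut drops the total below 108, the project is cancelled, contributions are refunded, and the deviator ends with 19, which is less than 19 − 12 + 23 = 30. Contributing more than 12 just wastes the excess. So contributing exactly 12 is a best response.
Each player's payoff: 19 − 12 + 23 = 30.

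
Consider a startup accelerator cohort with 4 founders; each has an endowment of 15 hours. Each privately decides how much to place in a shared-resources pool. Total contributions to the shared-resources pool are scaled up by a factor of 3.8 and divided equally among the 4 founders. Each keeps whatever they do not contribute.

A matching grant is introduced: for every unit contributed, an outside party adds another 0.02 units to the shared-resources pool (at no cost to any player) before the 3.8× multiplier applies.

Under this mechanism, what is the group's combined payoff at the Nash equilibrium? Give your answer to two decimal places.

Even with the mechanism, each unit contributed returns only 3.8 × 1.02 / 4 = 0.9690 per unit of net cost, so contributing nothing is still dominant.
At the Nash equilibrium no one contributes; group total payoff = 4 × 15 = 60.

60.00 hours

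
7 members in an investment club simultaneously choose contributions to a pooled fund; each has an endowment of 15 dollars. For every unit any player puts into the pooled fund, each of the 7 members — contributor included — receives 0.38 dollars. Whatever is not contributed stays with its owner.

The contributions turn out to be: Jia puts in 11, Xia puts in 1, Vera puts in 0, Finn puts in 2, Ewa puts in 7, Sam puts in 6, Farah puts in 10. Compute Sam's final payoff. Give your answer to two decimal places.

Total contributed: 11 + 1 + 0 + 2 + 7 + 6 + 10 = 37.
Each receives 0.38 × 37 = 14.06 from the pooled fund.
Sam keeps 15 − 6 = 9, so Sam's payoff is 9 + 14.06 = 23.06.

23.06 dollars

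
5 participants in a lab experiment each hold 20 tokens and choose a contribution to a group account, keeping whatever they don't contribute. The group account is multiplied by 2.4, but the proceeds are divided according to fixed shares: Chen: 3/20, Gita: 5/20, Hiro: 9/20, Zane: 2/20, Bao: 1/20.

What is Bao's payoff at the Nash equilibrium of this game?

Player j's private return per contributed unit is 2.4 × (j's share). Contributing is weakly dominant for j when that share is at least 1/2.4 = 0.4167, and contributing 0 is dominant otherwise.
Hiro alone (share 9/20) is above the threshold, contributing 20; the remaining 4 contribute 0. Total contributed: 20.
Bao keeps 20 and receives 2.4 × 20 × 1/20 = 2.40 from the group account, for a payoff of 22.40.

22.40 tokens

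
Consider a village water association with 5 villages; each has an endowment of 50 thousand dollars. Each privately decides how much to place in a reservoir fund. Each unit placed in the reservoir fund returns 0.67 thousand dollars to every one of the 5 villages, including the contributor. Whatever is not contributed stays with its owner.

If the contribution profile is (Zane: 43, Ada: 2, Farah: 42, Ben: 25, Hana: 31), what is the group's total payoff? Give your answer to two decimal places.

Total contributed: 43 + 2 + 42 + 25 + 31 = 143; total kept: 5 × 50 − 143 = 107.
The reservoir fund pays out 0.67 × 5 × 143 = 479.05 in aggregate.
Group total = 107 + 479.05 = 586.05.

586.05 thousand dollars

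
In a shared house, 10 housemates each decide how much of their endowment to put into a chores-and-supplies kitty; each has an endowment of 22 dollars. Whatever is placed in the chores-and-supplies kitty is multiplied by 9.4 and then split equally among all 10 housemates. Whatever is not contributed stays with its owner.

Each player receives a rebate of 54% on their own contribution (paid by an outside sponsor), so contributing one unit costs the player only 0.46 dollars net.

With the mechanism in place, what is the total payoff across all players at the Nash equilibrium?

2186.80 dollars

Under the mechanism each unit contributed yields (9.4/10) / 0.46 = 2.0435 back to its contributor per unit of net cost, which exceeds 1, making full contribution the dominant choice for everyone.
So the Nash equilibrium is full contribution by all 10; the group earns 10 × (22 × 0.54 + 9.4 × 22) = 2186.80.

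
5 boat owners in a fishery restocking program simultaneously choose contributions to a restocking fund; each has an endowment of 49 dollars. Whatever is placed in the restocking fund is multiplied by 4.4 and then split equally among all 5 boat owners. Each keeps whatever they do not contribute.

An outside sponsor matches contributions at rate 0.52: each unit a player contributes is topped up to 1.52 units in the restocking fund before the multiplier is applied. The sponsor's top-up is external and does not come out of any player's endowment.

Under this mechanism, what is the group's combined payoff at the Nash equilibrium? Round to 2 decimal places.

1638.56 dollars

With the mechanism, a contributed unit returns 4.4 × 1.52 / 5 = 1.3376 per unit of net cost to the contributor — now above 1 — so contributing fully is weakly dominant for every player.
So the Nash equilibrium is full contribution by all 5; the group earns 4.4 × 1.52 × 245 = 1638.56.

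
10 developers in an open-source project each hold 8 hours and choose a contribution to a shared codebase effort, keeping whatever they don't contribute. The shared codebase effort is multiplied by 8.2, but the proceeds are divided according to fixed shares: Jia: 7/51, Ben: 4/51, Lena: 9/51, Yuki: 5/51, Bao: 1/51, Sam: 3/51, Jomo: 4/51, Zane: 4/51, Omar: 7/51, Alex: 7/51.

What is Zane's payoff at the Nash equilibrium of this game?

For player j, contributing a unit is worthwhile iff 8.2 × (j's share) ≥ 1, i.e. iff j's share is at least 0.1220.
Jia, Lena, Omar and Alex clear that bar, contributing 8 each; the remaining 6 contribute 0. Total contributed: 32.
Zane keeps 8 and receives 8.2 × 32 × 4/51 = 20.58 from the shared codebase effort, for a payoff of 28.58.

28.58 hours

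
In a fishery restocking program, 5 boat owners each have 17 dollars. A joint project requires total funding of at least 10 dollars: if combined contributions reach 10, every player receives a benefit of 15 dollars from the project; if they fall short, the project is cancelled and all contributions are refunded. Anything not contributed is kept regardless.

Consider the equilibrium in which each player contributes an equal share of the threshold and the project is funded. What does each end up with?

30 dollars

Equal share of the threshold: 10/5 = 2.
At this profile no one gains by cutting their contribution: any cut drops the total below 10, the project is cancelled, contributions are refunded, and the deviator ends with 17, which is less than 17 − 2 + 15 = 30. Contributing more than 2 just wastes the excess. So contributing exactly 2 is a best response.
Each player's payoff: 17 − 2 + 15 = 30.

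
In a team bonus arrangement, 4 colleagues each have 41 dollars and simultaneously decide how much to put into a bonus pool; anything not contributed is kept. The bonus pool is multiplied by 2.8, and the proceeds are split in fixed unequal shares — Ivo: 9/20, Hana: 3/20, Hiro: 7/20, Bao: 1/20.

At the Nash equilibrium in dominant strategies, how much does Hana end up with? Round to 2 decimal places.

58.22 dollars

For player j, contributing a unit is worthwhile iff 2.8 × (j's share) ≥ 1, i.e. iff j's share is at least 0.3571.
Only Ivo (9/20) clears that bar, contributing 41; the remaining 3 contribute 0. Total contributed: 41.
Hana keeps 41 and receives 2.8 × 41 × 3/20 = 17.22 from the bonus pool, for a payoff of 58.22.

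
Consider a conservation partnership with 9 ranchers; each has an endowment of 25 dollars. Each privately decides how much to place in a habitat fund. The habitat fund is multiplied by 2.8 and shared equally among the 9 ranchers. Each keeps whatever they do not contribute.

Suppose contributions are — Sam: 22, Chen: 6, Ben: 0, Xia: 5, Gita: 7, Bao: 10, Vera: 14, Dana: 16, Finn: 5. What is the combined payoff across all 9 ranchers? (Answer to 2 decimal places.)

378.00 dollars

Total contributed: 22 + 6 + 0 + 5 + 7 + 10 + 14 + 16 + 5 = 85; total kept: 9 × 25 − 85 = 140.
The habitat fund pays out 2.8 × 85 = 238.00 in aggregate.
Group total = 140 + 238.00 = 378.00.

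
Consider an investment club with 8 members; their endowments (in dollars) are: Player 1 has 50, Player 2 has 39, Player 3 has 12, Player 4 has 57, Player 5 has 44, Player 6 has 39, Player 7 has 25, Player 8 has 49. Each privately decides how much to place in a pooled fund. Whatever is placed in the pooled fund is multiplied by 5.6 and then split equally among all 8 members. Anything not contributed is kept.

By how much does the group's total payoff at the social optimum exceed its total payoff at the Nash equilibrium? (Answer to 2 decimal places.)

The private return per contributed unit is 5.6/8 = 0.7000 < 1 for every player regardless of endowment, so the Nash equilibrium is zero contribution and the group total is Σ E_j = 50 + 39 + 12 + 57 + 44 + 39 + 25 + 49 = 315.
Each contributed unit returns 5.600 to the group, so the social optimum is full contribution by everyone: group total = 5.600 × 315 = 1764.00.
Efficiency loss = (5.600 − 1) × 315 = 1449.00.

1449.00 dollars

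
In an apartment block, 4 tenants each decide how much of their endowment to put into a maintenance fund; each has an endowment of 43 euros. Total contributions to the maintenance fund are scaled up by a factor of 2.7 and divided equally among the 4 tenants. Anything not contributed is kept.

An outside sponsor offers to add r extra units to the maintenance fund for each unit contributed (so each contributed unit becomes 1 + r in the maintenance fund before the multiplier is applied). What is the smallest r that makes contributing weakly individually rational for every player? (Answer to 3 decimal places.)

With matching at rate r, one contributed unit becomes (1 + r) in the maintenance fund and returns 2.7 × (1 + r) / 4 to the contributor.
Setting this equal to 1: 1 + r = 4/2.7 = 1.4815.
So the minimum matching rate is r = 1.4815 − 1 = 0.481.

0.481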